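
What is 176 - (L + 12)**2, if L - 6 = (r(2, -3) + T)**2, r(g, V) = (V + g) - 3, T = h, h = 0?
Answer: -980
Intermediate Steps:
T = 0
r(g, V) = -3 + V + g
L = 22 (L = 6 + ((-3 - 3 + 2) + 0)**2 = 6 + (-4 + 0)**2 = 6 + (-4)**2 = 6 + 16 = 22)
176 - (L + 12)**2 = 176 - (22 + 12)**2 = 176 - 1*34**2 = 176 - 1*1156 = 176 - 1156 = -980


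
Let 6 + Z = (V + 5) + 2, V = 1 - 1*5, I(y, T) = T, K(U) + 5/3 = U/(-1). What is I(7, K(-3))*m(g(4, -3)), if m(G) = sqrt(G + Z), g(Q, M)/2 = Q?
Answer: 4*sqrt(5)/3 ≈ 2.9814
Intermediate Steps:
g(Q, M) = 2*Q
K(U) = -5/3 - U (K(U) = -5/3 + U/(-1) = -5/3 + U*(-1) = -5/3 - U)
V = -4 (V = 1 - 5 = -4)
Z = -3 (Z = -6 + ((-4 + 5) + 2) = -6 + (1 + 2) = -6 + 3 = -3)
m(G) = sqrt(-3 + G) (m(G) = sqrt(G - 3) = sqrt(-3 + G))
I(7, K(-3))*m(g(4, -3)) = (-5/3 - 1*(-3))*sqrt(-3 + 2*4) = (-5/3 + 3)*sqrt(-3 + 8) = 4*sqrt(5)/3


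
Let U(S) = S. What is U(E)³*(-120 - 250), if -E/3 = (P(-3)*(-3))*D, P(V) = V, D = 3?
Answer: 196633170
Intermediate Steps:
E = -81 (E = -3*(-3*(-3))*3 = -27*3 = -3*27 = -81)
U(E)³*(-120 - 250) = (-81)³*(-120 - 250) = -531441*(-370) = 196633170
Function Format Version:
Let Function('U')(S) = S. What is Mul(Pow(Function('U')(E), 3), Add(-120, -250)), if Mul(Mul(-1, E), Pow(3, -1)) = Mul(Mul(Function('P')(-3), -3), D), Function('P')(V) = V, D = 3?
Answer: 196633170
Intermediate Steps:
E = -81 (E = Mul(-3, Mul(Mul(-3, -3), 3)) = Mul(-3, Mul(9, 3)) = Mul(-3, 27) = -81)
Mul(Pow(Function('U')(E), 3), Add(-120, -250)) = Mul(Pow(-81, 3), Add(-120, -250)) = Mul(-531441, -370) = 196633170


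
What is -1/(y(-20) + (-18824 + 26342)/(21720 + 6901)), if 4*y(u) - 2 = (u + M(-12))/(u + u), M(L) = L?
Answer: -286210/275527 ≈ -1.0388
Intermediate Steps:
y(u) = ½ + (-12 + u)/(8*u) (y(u) = ½ + ((u - 12)/(u + u))/4 = ½ + ((-12 + u)/((2*u)))/4 = ½ + ((-12 + u)*(1/(2*u)))/4 = ½ + ((-12 + u)/(2*u))/4 = ½ + (-12 + u)/(8*u))
-1/(y(-20) + (-18824 + 26342)/(21720 + 6901)) = -1/((⅛)*(-12 + 5*(-20))/(-20) + (-18824 + 26342)/(21720 + 6901)) = -1/((⅛)*(-1/20)*(-12 - 100) + 7518/28621) = -1/((⅛)*(-1/20)*(-112) + 7518*(1/28621)) = -1/(7/10 + 7518/28621) = -1/275527/286210 = -1*286210/275527 = -286210/275527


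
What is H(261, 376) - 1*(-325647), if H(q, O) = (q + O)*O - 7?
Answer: 565152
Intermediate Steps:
H(q, O) = -7 + O*(O + q) (H(q, O) = (O + q)*O - 7 = O*(O + q) - 7 = -7 + O*(O + q))
H(261, 376) - 1*(-325647) = (-7 + 376² + 376*261) - 1*(-325647) = (-7 + 141376 + 98136) + 325647 = 239505 + 325647 = 565152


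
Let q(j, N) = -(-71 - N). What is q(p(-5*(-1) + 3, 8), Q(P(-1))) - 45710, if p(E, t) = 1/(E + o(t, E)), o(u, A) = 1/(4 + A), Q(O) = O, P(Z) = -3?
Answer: -45642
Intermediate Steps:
p(E, t) = 1/(E + 1/(4 + E))
q(j, N) = 71 + N
q(p(-5*(-1) + 3, 8), Q(P(-1))) - 45710 = (71 - 3) - 45710 = 68 - 45710 = -45642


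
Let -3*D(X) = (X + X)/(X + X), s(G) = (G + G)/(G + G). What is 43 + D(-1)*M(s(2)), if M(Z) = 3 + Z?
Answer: 125/3 ≈ 41.667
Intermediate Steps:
s(G) = 1 (s(G) = (2*G)/((2*G)) = (2*G)*(1/(2*G)) = 1)
D(X) = -1/3 (D(X) = -(X + X)/(3*(X + X)) = -2*X/(3*(2*X)) = -2*X*1/(2*X)/3 = -1/3*1 = -1/3)
43 + D(-1)*M(s(2)) = 43 - (3 + 1)/3 = 43 - 1/3*4 = 43 - 4/3 = 125/3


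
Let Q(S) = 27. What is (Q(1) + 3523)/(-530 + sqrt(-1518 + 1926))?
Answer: -470375/70123 - 1775*sqrt(102)/70123 ≈ -6.9635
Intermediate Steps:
(Q(1) + 3523)/(-530 + sqrt(-1518 + 1926)) = (27 + 3523)/(-530 + sqrt(-1518 + 1926)) = 3550/(-530 + sqrt(408)) = 3550/(-530 + 2*sqrt(102))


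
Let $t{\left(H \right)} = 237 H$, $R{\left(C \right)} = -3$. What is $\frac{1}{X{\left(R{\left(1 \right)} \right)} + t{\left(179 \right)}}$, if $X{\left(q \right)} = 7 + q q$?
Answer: $\frac{1}{42439} \approx 2.3563 \cdot 10^{-5}$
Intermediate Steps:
$X{\left(q \right)} = 7 + q^{2}$
$\frac{1}{X{\left(R{\left(1 \right)} \right)} + t{\left(179 \right)}} = \frac{1}{\left(7 + \left(-3\right)^{2}\right) + 237 \cdot 179} = \frac{1}{\left(7 + 9\right) + 42423} = \frac{1}{16 + 42423} = \frac{1}{42439}$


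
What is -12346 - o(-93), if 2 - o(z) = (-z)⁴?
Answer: 74792853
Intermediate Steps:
o(z) = 2 - z⁴ (o(z) = 2 - (-z)⁴ = 2 - z⁴)
-12346 - o(-93) = -12346 - (2 - 1*(-93)⁴) = -12346 - (2 - 1*74805201) = -12346 - (2 - 74805201) = -12346 - 1*(-74805199) = -12346 + 74805199 = 74792853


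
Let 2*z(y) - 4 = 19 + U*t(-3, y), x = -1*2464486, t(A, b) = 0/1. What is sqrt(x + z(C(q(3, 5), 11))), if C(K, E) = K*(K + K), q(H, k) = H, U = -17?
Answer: 3*I*sqrt(1095322)/2 ≈ 1569.9*I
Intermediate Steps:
t(A, b) = 0 (t(A, b) = 0*1 = 0)
C(K, E) = 2*K**2 (C(K, E) = K*(2*K) = 2*K**2)
x = -2464486
z(y) = 23/2 (z(y) = 2 + (19 - 17*0)/2 = 2 + (19 + 0)/2 = 2 + (1/2)*19 = 2 + 19/2 = 23/2)
sqrt(x + z(C(q(3, 5), 11))) = sqrt(-2464486 + 23/2) = sqrt(-4928949/2) = 3*I*sqrt(1095322)/2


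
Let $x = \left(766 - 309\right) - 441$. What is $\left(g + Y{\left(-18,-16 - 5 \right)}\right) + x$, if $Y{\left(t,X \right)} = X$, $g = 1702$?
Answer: $1697$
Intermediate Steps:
$x = 16$ ($x = 457 - 441 = 16$)
$\left(g + Y{\left(-18,-16 - 5 \right)}\right) + x = \left(1702 - 21\right) + 16 = 1681 + 16 = 1697$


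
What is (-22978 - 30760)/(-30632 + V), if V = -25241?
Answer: 53738/55873 ≈ 0.96179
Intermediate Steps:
(-22978 - 30760)/(-30632 + V) = (-22978 - 30760)/(-30632 - 25241) = -53738/(-55873) = -53738*(-1/55873) = 53738/55873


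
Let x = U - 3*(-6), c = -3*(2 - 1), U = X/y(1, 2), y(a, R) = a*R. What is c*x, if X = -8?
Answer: -42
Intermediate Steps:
y(a, R) = R*a
U = -4 (U = -8/(2*1) = -8/2 = -8*½ = -4)
c = -3 (c = -3*1 = -3)
x = 14 (x = -4 - 3*(-6) = -4 + 18 = 14)
c*x = -3*14 = -42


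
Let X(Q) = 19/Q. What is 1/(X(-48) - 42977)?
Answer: -48/2062915 ≈ -2.3268e-5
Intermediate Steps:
1/(X(-48) - 42977) = 1/(19/(-48) - 42977) = 1/(19*(-1/48) - 42977) = 1/(-19/48 - 42977) = 1/(-2062915/48) = -48/2062915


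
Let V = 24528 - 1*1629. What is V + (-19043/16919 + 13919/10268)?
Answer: 3978152524545/173724292 ≈ 22899.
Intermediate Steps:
V = 22899 (V = 24528 - 1629 = 22899)
V + (-19043/16919 + 13919/10268) = 22899 + (-19043/16919 + 13919/10268) = 22899 + 39962037/173724292 = 3978152524545/173724292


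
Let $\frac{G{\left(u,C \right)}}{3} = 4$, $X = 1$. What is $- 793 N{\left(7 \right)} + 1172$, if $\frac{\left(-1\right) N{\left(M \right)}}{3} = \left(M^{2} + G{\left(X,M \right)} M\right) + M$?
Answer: $334232$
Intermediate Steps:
$G{\left(u,C \right)} = 12$ ($G{\left(u,C \right)} = 3 \cdot 4 = 12$)
$N{\left(M \right)} = - 39 M - 3 M^{2}$ ($N{\left(M \right)} = - 3 \left(\left(M^{2} + 12 M\right) + M\right) = - 3 \left(M^{2} + 13 M\right) = - 39 M - 3 M^{2}$)
$- 793 N{\left(7 \right)} + 1172 = - 793 \left(\left(-3\right) 7 \left(13 + 7\right)\right) + 1172 = - 793 \left(\left(-3\right) 7 \cdot 20\right) + 1172 = \left(-793\right) \left(-420\right) + 1172 = 333060 + 1172 = 334232$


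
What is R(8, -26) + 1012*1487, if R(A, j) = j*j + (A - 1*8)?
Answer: 1505520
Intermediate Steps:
R(A, j) = -8 + A + j**2 (R(A, j) = j**2 + (A - 8) = j**2 + (-8 + A) = -8 + A + j**2)
R(8, -26) + 1012*1487 = (-8 + 8 + (-26)**2) + 1012*1487 = (-8 + 8 + 676) + 1504844 = 676 + 1504844 = 1505520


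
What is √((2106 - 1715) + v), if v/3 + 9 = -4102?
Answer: I*√11942 ≈ 109.28*I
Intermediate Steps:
v = -12333 (v = -27 + 3*(-4102) = -27 - 12306 = -12333)
√((2106 - 1715) + v) = √((2106 - 1715) - 12333) = √(391 - 12333) = √(-11942) = I*√11942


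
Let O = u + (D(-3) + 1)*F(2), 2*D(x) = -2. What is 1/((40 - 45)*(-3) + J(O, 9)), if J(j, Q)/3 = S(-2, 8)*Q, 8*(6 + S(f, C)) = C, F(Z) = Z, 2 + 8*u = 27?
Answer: -1/120 ≈ -0.0083333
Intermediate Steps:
u = 25/8 (u = -1/4 + (1/8)*27 = -1/4 + 27/8 = 25/8 ≈ 3.1250)
D(x) = -1 (D(x) = (1/2)*(-2) = -1)
S(f, C) = -6 + C/8
O = 25/8 (O = 25/8 + (-1 + 1)*2 = 25/8 + 0*2 = 25/8 + 0 = 25/8 ≈ 3.1250)
J(j, Q) = -15*Q (J(j, Q) = 3*((-6 + (1/8)*8)*Q) = 3*((-6 + 1)*Q) = 3*(-5*Q) = -15*Q)
1/((40 - 45)*(-3) + J(O, 9)) = 1/((40 - 45)*(-3) - 15*9) = 1/(-5*(-3) - 135) = 1/(15 - 135) = 1/(-120) = -1/120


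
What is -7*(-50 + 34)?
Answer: 112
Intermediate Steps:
-7*(-50 + 34) = -7*(-16) = 112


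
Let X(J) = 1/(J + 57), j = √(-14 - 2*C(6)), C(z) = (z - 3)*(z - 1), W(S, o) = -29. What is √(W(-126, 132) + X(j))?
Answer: √(-29 + 1/(57 + 2*I*√11)) ≈ 0.00019 - 5.3836*I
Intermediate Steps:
C(z) = (-1 + z)*(-3 + z) (C(z) = (-3 + z)*(-1 + z) = (-1 + z)*(-3 + z))
j = 2*I*√11 (j = √(-14 - 2*(3 + 6² - 4*6)) = √(-14 - 2*(3 + 36 - 24)) = √(-14 - 2*15) = √(-14 - 30) = √(-44) = 2*I*√11 ≈ 6.6332*I)
X(J) = 1/(57 + J)
√(W(-126, 132) + X(j)) = √(-29 + 1/(57 + 2*I*√11))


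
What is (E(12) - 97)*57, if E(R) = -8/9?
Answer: -16739/3 ≈ -5579.7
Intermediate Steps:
E(R) = -8/9 (E(R) = -8*⅑ = -8/9)
(E(12) - 97)*57 = (-8/9 - 97)*57 = -881/9*57 = -16739/3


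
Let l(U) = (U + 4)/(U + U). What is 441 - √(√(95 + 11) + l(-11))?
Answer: 441 - √(154 + 484*√106)/22 ≈ 437.74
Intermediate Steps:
l(U) = (4 + U)/(2*U) (l(U) = (4 + U)/((2*U)) = (4 + U)*(1/(2*U)) = (4 + U)/(2*U))
441 - √(√(95 + 11) + l(-11)) = 441 - √(√(95 + 11) + (½)*(4 - 11)/(-11)) = 441 - √(√106 + (½)*(-1/11)*(-7)) = 441 - √(√106 + 7/22) = 441 - √(7/22 + √106)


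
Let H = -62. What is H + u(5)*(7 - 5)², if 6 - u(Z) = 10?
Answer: -78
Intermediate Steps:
u(Z) = -4 (u(Z) = 6 - 1*10 = 6 - 10 = -4)
H + u(5)*(7 - 5)² = -62 - 4*(7 - 5)² = -62 - 4*2² = -62 - 4*4 = -62 - 16 = -78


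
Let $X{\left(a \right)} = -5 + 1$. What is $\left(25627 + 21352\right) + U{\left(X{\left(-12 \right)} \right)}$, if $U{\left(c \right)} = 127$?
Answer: $47106$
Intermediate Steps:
$X{\left(a \right)} = -4$
$\left(25627 + 21352\right) + U{\left(X{\left(-12 \right)} \right)} = \left(25627 + 21352\right) + 127 = 46979 + 127 = 47106$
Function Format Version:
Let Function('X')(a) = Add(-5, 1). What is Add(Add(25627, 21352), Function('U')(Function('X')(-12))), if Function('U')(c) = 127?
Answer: 47106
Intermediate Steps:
Function('X')(a) = -4
Add(Add(25627, 21352), Function('U')(Function('X')(-12))) = Add(Add(25627, 21352), 127) = Add(46979, 127) = 47106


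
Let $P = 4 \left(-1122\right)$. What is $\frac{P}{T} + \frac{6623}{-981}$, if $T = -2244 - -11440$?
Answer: $- \frac{1484269}{205029} \approx -7.2393$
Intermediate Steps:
$P = -4488$
$T = 9196$ ($T = -2244 + 11440 = 9196$)
$\frac{P}{T} + \frac{6623}{-981} = - \frac{4488}{9196} + \frac{6623}{-981} = \left(-4488\right) \frac{1}{9196} + 6623 \left(- \frac{1}{981}\right) = - \frac{102}{209} - \frac{6623}{981} = - \frac{1484269}{205029}$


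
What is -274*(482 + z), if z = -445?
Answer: -10138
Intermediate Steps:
-274*(482 + z) = -274*(482 - 445) = -274*37 = -10138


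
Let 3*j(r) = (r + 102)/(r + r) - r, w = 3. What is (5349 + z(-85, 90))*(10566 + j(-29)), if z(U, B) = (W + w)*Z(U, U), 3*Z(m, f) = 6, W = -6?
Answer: 3277205633/58 ≈ 5.6504e+7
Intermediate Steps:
Z(m, f) = 2 (Z(m, f) = (1/3)*6 = 2)
z(U, B) = -6 (z(U, B) = (-6 + 3)*2 = -3*2 = -6)
j(r) = -r/3 + (102 + r)/(6*r) (j(r) = ((r + 102)/(r + r) - r)/3 = ((102 + r)/((2*r)) - r)/3 = ((102 + r)*(1/(2*r)) - r)/3 = ((102 + r)/(2*r) - r)/3 = (-r + (102 + r)/(2*r))/3 = -r/3 + (102 + r)/(6*r))
(5349 + z(-85, 90))*(10566 + j(-29)) = (5349 - 6)*(10566 + (1/6 + 17/(-29) - 1/3*(-29))) = 5343*(10566 + (1/6 + 17*(-1/29) + 29/3)) = 5343*(10566 + (1/6 - 17/29 + 29/3)) = 5343*(10566 + 1609/174) = 5343*(1840093/174) = 3277205633/58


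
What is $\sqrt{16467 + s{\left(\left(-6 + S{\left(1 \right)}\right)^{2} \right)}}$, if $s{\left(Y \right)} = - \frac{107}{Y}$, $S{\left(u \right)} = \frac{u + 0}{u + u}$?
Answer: $\frac{\sqrt{1992079}}{11} \approx 128.31$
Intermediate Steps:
$S{\left(u \right)} = \frac{1}{2}$ ($S{\left(u \right)} = \frac{u}{2 u} = u \frac{1}{2 u} = \frac{1}{2}$)
$\sqrt{16467 + s{\left(\left(-6 + S{\left(1 \right)}\right)^{2} \right)}} = \sqrt{16467 - \frac{107}{\left(-6 + \frac{1}{2}\right)^{2}}} = \sqrt{16467 - \frac{107}{\left(- \frac{11}{2}\right)^{2}}} = \sqrt{16467 - \frac{107}{\frac{121}{4}}} = \sqrt{16467 - \frac{428}{121}} = \sqrt{\frac{1992079}{121}} = \frac{\sqrt{1992079}}{11}$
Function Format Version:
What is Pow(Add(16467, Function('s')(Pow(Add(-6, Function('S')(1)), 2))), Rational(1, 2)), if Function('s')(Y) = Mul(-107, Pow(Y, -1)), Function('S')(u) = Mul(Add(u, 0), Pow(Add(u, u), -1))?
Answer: Mul(Rational(1, 11), Pow(1992079, Rational(1, 2))) ≈ 128.31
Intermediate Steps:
Function('S')(u) = Rational(1, 2) (Function('S')(u) = Mul(u, Pow(Mul(2, u), -1)) = Mul(u, Mul(Rational(1, 2), Pow(u, -1))) = Rational(1, 2))
Pow(Add(16467, Function('s')(Pow(Add(-6, Function('S')(1)), 2))), Rational(1, 2)) = Pow(Add(16467, Mul(-107, Pow(Pow(Add(-6, Rational(1, 2)), 2), -1))), Rational(1, 2)) = Pow(Add(16467, Mul(-107, Pow(Pow(Rational(-11, 2), 2), -1))), Rational(1, 2)) = Pow(Add(16467, Mul(-107, Pow(Rational(121, 4), -1))), Rational(1, 2)) = Pow(Add(16467, Mul(-107, Rational(4, 121))), Rational(1, 2)) = Pow(Add(16467, Rational(-428, 121)), Rational(1, 2)) = Pow(Rational(1992079, 121), Rational(1, 2)) = Mul(Rational(1, 11), Pow(1992079, Rational(1, 2)))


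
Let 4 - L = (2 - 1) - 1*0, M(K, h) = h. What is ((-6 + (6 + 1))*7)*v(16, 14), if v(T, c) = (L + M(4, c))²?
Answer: 2023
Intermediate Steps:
L = 3 (L = 4 - ((2 - 1) - 1*0) = 4 - (1 + 0) = 4 - 1*1 = 4 - 1 = 3)
v(T, c) = (3 + c)²
((-6 + (6 + 1))*7)*v(16, 14) = ((-6 + (6 + 1))*7)*(3 + 14)² = ((-6 + 7)*7)*17² = (1*7)*289 = 7*289 = 2023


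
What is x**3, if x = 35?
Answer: 42875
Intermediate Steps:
x**3 = 35**3 = 42875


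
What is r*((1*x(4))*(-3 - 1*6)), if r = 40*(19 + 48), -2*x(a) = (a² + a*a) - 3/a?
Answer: 376875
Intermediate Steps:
x(a) = -a² + 3/(2*a) (x(a) = -((a² + a*a) - 3/a)/2 = -((a² + a²) - 3/a)/2 = -(2*a² - 3/a)/2 = -(-3/a + 2*a²)/2 = -a² + 3/(2*a))
r = 2680 (r = 40*67 = 2680)
r*((1*x(4))*(-3 - 1*6)) = 2680*((1*((3/2 - 1*4³)/4))*(-3 - 1*6)) = 2680*((1*((3/2 - 1*64)/4))*(-3 - 6)) = 2680*((1*((3/2 - 64)/4))*(-9)) = 2680*((1*((¼)*(-125/2)))*(-9)) = 2680*((1*(-125/8))*(-9)) = 2680*(-125/8*(-9)) = 2680*(1125/8) = 376875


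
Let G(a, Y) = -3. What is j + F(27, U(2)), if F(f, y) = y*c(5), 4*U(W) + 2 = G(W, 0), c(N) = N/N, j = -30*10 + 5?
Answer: -1185/4 ≈ -296.25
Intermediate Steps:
j = -295 (j = -300 + 5 = -295)
c(N) = 1
U(W) = -5/4 (U(W) = -1/2 + (1/4)*(-3) = -1/2 - 3/4 = -5/4)
F(f, y) = y (F(f, y) = y*1 = y)
j + F(27, U(2)) = -295 - 5/4 = -1185/4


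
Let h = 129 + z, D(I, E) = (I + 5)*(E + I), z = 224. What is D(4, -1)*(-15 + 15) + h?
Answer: 353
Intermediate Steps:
D(I, E) = (5 + I)*(E + I)
h = 353 (h = 129 + 224 = 353)
D(4, -1)*(-15 + 15) + h = (4² + 5*(-1) + 5*4 - 1*4)*(-15 + 15) + 353 = (16 - 5 + 20 - 4)*0 + 353 = 27*0 + 353 = 0 + 353 = 353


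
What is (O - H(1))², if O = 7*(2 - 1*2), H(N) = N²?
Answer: 1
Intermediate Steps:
O = 0 (O = 7*(2 - 2) = 7*0 = 0)
(O - H(1))² = (0 - 1*1²)² = (0 - 1*1)² = (0 - 1)² = (-1)² = 1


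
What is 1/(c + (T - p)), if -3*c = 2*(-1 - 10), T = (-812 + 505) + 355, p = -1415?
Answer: 3/4411 ≈ 0.00068012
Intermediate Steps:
T = 48 (T = -307 + 355 = 48)
c = 22/3 (c = -2*(-1 - 10)/3 = -2*(-11)/3 = -⅓*(-22) = 22/3 ≈ 7.3333)
1/(c + (T - p)) = 1/(22/3 + (48 - 1*(-1415))) = 1/(22/3 + (48 + 1415)) = 1/(22/3 + 1463) = 1/(4411/3) = 3/4411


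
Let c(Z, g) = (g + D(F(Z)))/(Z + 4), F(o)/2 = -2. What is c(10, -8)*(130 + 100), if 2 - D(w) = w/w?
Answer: -115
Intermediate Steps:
F(o) = -4 (F(o) = 2*(-2) = -4)
D(w) = 1 (D(w) = 2 - w/w = 2 - 1*1 = 2 - 1 = 1)
c(Z, g) = (1 + g)/(4 + Z) (c(Z, g) = (g + 1)/(Z + 4) = (1 + g)/(4 + Z))
c(10, -8)*(130 + 100) = ((1 - 8)/(4 + 10))*(130 + 100) = (-7/14)*230 = ((1/14)*(-7))*230 = -½*230 = -115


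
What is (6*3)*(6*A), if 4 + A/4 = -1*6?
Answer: -4320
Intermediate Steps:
A = -40 (A = -16 + 4*(-1*6) = -16 + 4*(-6) = -16 - 24 = -40)
(6*3)*(6*A) = (6*3)*(6*(-40)) = 18*(-240) = -4320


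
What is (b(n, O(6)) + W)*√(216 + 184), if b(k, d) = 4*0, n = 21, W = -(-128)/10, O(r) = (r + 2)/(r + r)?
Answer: 256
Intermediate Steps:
O(r) = (2 + r)/(2*r) (O(r) = (2 + r)/((2*r)) = (2 + r)*(1/(2*r)) = (2 + r)/(2*r))
W = 64/5 (W = -(-128)/10 = -8*(-8/5) = 64/5 ≈ 12.800)
b(k, d) = 0
(b(n, O(6)) + W)*√(216 + 184) = (0 + 64/5)*√(216 + 184) = 64*√400/5 = (64/5)*20 = 256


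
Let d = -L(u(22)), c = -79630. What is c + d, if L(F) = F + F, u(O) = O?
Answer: -79674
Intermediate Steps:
L(F) = 2*F
d = -44 (d = -2*22 = -1*44 = -44)
c + d = -79630 - 44 = -79674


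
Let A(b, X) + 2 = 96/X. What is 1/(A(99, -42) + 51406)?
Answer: 7/359812 ≈ 1.9455e-5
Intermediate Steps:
A(b, X) = -2 + 96/X
1/(A(99, -42) + 51406) = 1/((-2 + 96/(-42)) + 51406) = 1/((-2 + 96*(-1/42)) + 51406) = 1/((-2 - 16/7) + 51406) = 1/(-30/7 + 51406) = 1/(359812/7) = 7/359812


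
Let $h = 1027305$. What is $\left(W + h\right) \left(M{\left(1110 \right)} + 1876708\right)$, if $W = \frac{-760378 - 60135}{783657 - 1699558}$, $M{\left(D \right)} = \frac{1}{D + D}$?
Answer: $\frac{1960053826407197998499}{1016650110} \approx 1.928 \cdot 10^{12}$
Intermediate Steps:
$M{\left(D \right)} = \frac{1}{2 D}$
$W = \frac{820513}{915901}$ ($W = - \frac{820513}{-915901} = \left(-820513\right) \left(- \frac{1}{915901}\right) = \frac{820513}{915901} \approx 0.89585$)
$\left(W + h\right) \left(M{\left(1110 \right)} + 1876708\right) = \left(\frac{820513}{915901} + 1027305\right) \left(\frac{1}{2 \cdot 1110} + 1876708\right) = \frac{940910497318 \left(\frac{1}{2} \cdot \frac{1}{1110} + 1876708\right)}{915901} = \frac{940910497318 \left(\frac{1}{2220} + 1876708\right)}{915901} = \frac{940910497318}{915901} \cdot \frac{4166291761}{2220} = \frac{1960053826407197998499}{1016650110}$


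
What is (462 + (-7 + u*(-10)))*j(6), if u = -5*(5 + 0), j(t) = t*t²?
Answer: 152280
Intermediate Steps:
j(t) = t³
u = -25 (u = -5*5 = -25)
(462 + (-7 + u*(-10)))*j(6) = (462 + (-7 - 25*(-10)))*6³ = (462 + (-7 + 250))*216 = (462 + 243)*216 = 705*216 = 152280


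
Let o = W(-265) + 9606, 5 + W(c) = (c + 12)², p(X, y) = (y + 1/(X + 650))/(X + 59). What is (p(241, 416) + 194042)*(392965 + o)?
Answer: 322669566735797/3564 ≈ 9.0536e+10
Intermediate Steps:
p(X, y) = (y + 1/(650 + X))/(59 + X)
W(c) = -5 + (12 + c)² (W(c) = -5 + (c + 12)² = -5 + (12 + c)²)
o = 73610 (o = (-5 + (12 - 265)²) + 9606 = (-5 + (-253)²) + 9606 = (-5 + 64009) + 9606 = 64004 + 9606 = 73610)
(p(241, 416) + 194042)*(392965 + o) = ((1 + 650*416 + 241*416)/(38350 + 241² + 709*241) + 194042)*(392965 + 73610) = ((1 + 270400 + 100256)/(38350 + 58081 + 170869) + 194042)*466575 = (370657/267300 + 194042)*466575 = (51867797257/267300)*466575 = 322669566735797/3564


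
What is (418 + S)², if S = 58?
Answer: 226576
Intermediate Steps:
(418 + S)² = (418 + 58)² = 476² = 226576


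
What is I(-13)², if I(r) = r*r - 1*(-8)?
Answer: 31329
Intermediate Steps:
I(r) = 8 + r² (I(r) = r² + 8 = 8 + r²)
I(-13)² = (8 + (-13)²)² = (8 + 169)² = 177² = 31329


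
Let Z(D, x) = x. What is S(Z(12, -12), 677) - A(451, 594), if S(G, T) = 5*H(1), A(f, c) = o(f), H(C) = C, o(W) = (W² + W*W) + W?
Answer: -407248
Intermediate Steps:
o(W) = W + 2*W² (o(W) = (W² + W²) + W = 2*W² + W = W + 2*W²)
A(f, c) = f*(1 + 2*f)
S(G, T) = 5 (S(G, T) = 5*1 = 5)
S(Z(12, -12), 677) - A(451, 594) = 5 - 451*(1 + 2*451) = 5 - 451*(1 + 902) = 5 - 451*903 = 5 - 1*407253 = 5 - 407253 = -407248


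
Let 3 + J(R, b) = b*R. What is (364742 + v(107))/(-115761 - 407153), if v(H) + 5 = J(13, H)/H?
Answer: -39028247/55951798 ≈ -0.69753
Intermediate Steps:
J(R, b) = -3 + R*b (J(R, b) = -3 + b*R = -3 + R*b)
v(H) = -5 + (-3 + 13*H)/H
(364742 + v(107))/(-115761 - 407153) = (364742 + (8 - 3/107))/(-115761 - 407153) = (364742 + (8 - 3*1/107))/(-522914) = (364742 + (8 - 3/107))*(-1/522914) = (364742 + 853/107)*(-1/522914) = (39028247/107)*(-1/522914) = -39028247/55951798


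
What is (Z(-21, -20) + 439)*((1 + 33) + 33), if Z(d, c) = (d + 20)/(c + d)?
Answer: 1206000/41 ≈ 29415.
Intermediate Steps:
Z(d, c) = (20 + d)/(c + d)
(Z(-21, -20) + 439)*((1 + 33) + 33) = ((20 - 21)/(-20 - 21) + 439)*((1 + 33) + 33) = (-1/(-41) + 439)*(34 + 33) = (-1/41*(-1) + 439)*67 = (1/41 + 439)*67 = (18000/41)*67 = 1206000/41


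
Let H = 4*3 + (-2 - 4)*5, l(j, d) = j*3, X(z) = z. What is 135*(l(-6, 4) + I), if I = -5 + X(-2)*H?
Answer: 1755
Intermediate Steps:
l(j, d) = 3*j
H = -18 (H = 12 - 6*5 = 12 - 30 = -18)
I = 31 (I = -5 - 2*(-18) = -5 + 36 = 31)
135*(l(-6, 4) + I) = 135*(3*(-6) + 31) = 135*(-18 + 31) = 135*13 = 1755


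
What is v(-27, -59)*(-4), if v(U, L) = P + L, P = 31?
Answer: 112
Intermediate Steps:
v(U, L) = 31 + L
v(-27, -59)*(-4) = (31 - 59)*(-4) = -28*(-4) = 112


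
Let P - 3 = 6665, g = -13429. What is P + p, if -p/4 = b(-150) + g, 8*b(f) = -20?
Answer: 60394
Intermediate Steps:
b(f) = -5/2 (b(f) = (⅛)*(-20) = -5/2)
P = 6668 (P = 3 + 6665 = 6668)
p = 53726 (p = -4*(-5/2 - 13429) = -4*(-26863/2) = 53726)
P + p = 6668 + 53726 = 60394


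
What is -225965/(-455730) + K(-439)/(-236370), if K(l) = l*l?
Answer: -191207746/598449445 ≈ -0.31951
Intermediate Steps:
K(l) = l²
-225965/(-455730) + K(-439)/(-236370) = -225965/(-455730) + (-439)²/(-236370) = -225965*(-1/455730) + 192721*(-1/236370) = 45193/91146 - 192721/236370 = -191207746/598449445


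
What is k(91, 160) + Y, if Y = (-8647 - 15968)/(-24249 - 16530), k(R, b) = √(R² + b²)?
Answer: 2735/4531 + √33881 ≈ 184.67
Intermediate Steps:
Y = 2735/4531 (Y = -24615/(-40779) = -24615*(-1/40779) = 2735/4531 ≈ 0.60362)
k(91, 160) + Y = √(91² + 160²) + 2735/4531 = √(8281 + 25600) + 2735/4531 = √33881 + 2735/4531 = 2735/4531 + √33881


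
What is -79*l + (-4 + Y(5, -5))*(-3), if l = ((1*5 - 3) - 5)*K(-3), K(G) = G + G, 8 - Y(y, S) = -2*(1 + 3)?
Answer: -1458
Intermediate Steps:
Y(y, S) = 16 (Y(y, S) = 8 - (-2)*(1 + 3) = 8 - (-2)*4 = 8 - 1*(-8) = 8 + 8 = 16)
K(G) = 2*G
l = 18 (l = ((1*5 - 3) - 5)*(2*(-3)) = ((5 - 3) - 5)*(-6) = (2 - 5)*(-6) = -3*(-6) = 18)
-79*l + (-4 + Y(5, -5))*(-3) = -79*18 + (-4 + 16)*(-3) = -1422 + 12*(-3) = -1422 - 36 = -1458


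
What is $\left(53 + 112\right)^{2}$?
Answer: $27225$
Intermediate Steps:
$\left(53 + 112\right)^{2} = 165^{2} = 27225$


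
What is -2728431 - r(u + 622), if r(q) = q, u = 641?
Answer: -2729694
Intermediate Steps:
-2728431 - r(u + 622) = -2728431 - (641 + 622) = -2728431 - 1*1263 = -2728431 - 1263 = -2729694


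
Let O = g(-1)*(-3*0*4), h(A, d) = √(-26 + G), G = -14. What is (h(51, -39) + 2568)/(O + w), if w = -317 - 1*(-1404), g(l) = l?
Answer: 2568/1087 + 2*I*√10/1087 ≈ 2.3625 + 0.0058184*I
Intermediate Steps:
w = 1087 (w = -317 + 1404 = 1087)
h(A, d) = 2*I*√10 (h(A, d) = √(-26 - 14) = √(-40) = 2*I*√10)
O = 0 (O = -(-3*0)*4 = -0*4 = -1*0 = 0)
(h(51, -39) + 2568)/(O + w) = (2*I*√10 + 2568)/(0 + 1087) = (2568 + 2*I*√10)/1087 = (2568 + 2*I*√10)*(1/1087) = 2568/1087 + 2*I*√10/1087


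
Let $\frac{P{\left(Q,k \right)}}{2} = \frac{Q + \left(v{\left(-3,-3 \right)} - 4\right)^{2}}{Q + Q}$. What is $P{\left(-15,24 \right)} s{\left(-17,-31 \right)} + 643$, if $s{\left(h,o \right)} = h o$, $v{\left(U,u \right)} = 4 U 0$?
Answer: $\frac{9118}{15} \approx 607.87$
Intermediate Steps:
$v{\left(U,u \right)} = 0$
$P{\left(Q,k \right)} = \frac{16 + Q}{Q}$ ($P{\left(Q,k \right)} = 2 \frac{Q + \left(0 - 4\right)^{2}}{Q + Q} = 2 \frac{Q + \left(-4\right)^{2}}{2 Q} = 2 \left(Q + 16\right) \frac{1}{2 Q} = 2 \left(16 + Q\right) \frac{1}{2 Q} = 2 \frac{16 + Q}{2 Q} = \frac{16 + Q}{Q}$)
$P{\left(-15,24 \right)} s{\left(-17,-31 \right)} + 643 = \frac{16 - 15}{-15} \left(\left(-17\right) \left(-31\right)\right) + 643 = \left(- \frac{1}{15}\right) 1 \cdot 527 + 643 = \left(- \frac{1}{15}\right) 527 + 643 = - \frac{527}{15} + 643 = \frac{9118}{15}$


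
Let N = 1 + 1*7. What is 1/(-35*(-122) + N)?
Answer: 1/4278 ≈ 0.00023375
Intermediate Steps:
N = 8 (N = 1 + 7 = 8)
1/(-35*(-122) + N) = 1/(-35*(-122) + 8) = 1/(4270 + 8) = 1/4278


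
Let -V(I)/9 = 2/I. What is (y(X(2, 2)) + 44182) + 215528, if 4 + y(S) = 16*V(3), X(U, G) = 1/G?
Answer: 259610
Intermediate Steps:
V(I) = -18/I
y(S) = -100 (y(S) = -4 + 16*(-18/3) = -4 + 16*(-18*⅓) = -4 + 16*(-6) = -4 - 96 = -100)
(y(X(2, 2)) + 44182) + 215528 = (-100 + 44182) + 215528 = 44082 + 215528 = 259610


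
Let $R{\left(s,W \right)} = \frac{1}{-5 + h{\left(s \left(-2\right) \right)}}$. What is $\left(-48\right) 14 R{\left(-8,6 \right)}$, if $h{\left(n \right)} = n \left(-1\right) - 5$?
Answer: $\frac{336}{13} \approx 25.846$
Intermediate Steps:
$h{\left(n \right)} = -5 - n$ ($h{\left(n \right)} = - n - 5 = -5 - n$)
$R{\left(s,W \right)} = \frac{1}{-10 + 2 s}$ ($R{\left(s,W \right)} = \frac{1}{-5 - \left(5 + s \left(-2\right)\right)} = \frac{1}{-5 - \left(5 - 2 s\right)} = \frac{1}{-5 + \left(-5 + 2 s\right)} = \frac{1}{-10 + 2 s}$)
$\left(-48\right) 14 R{\left(-8,6 \right)} = \left(-48\right) 14 \frac{1}{2 \left(-5 - 8\right)} = - 672 \frac{1}{2 \left(-13\right)} = - 672 \cdot \frac{1}{2} \left(- \frac{1}{13}\right) = \left(-672\right) \left(- \frac{1}{26}\right) = \frac{336}{13}$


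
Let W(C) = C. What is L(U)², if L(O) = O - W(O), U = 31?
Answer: 0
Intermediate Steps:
L(O) = 0 (L(O) = O - O = 0)
L(U)² = 0² = 0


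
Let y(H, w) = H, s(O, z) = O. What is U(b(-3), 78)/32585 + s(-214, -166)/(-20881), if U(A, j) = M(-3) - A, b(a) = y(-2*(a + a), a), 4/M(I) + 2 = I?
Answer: 252102/25579225 ≈ 0.0098557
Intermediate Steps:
M(I) = 4/(-2 + I)
b(a) = -4*a (b(a) = -2*(a + a) = -4*a)
U(A, j) = -4/5 - A (U(A, j) = 4/(-2 - 3) - A = 4/(-5) - A = 4*(-1/5) - A = -4/5 - A)
U(b(-3), 78)/32585 + s(-214, -166)/(-20881) = (-4/5 - (-4)*(-3))/32585 - 214/(-20881) = (-4/5 - 1*12)*(1/32585) - 214*(-1/20881) = (-4/5 - 12)*(1/32585) + 214/20881 = -64/5*1/32585 + 214/20881 = -64/162925 + 214/20881 = 252102/25579225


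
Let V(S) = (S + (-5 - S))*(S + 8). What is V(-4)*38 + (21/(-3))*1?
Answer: -767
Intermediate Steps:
V(S) = -40 - 5*S (V(S) = -5*(8 + S) = -40 - 5*S)
V(-4)*38 + (21/(-3))*1 = (-40 - 5*(-4))*38 + (21/(-3))*1 = (-40 + 20)*38 + (21*(-⅓))*1 = -20*38 - 7*1 = -760 - 7 = -767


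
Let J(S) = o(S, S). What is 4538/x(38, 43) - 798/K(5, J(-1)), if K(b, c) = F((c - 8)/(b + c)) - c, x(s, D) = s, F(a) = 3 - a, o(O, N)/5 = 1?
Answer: 190193/323 ≈ 588.83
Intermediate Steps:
o(O, N) = 5 (o(O, N) = 5*1 = 5)
J(S) = 5
K(b, c) = 3 - c - (-8 + c)/(b + c) (K(b, c) = (3 - (c - 8)/(b + c)) - c = (3 - (-8 + c)/(b + c)) - c = 3 - c - (-8 + c)/(b + c))
4538/x(38, 43) - 798/K(5, J(-1)) = 4538/38 - 798*(5 + 5)/(8 - 1*5 + (3 - 1*5)*(5 + 5)) = 4538*(1/38) - 798*10/(8 - 5 + (3 - 5)*10) = 2269/19 - 798*10/(8 - 5 - 2*10) = 2269/19 - 798*10/(8 - 5 - 20) = 2269/19 - 798/((⅒)*(-17)) = 2269/19 - 798/(-17/10) = 2269/19 - 798*(-10/17) = 2269/19 + 7980/17 = 190193/323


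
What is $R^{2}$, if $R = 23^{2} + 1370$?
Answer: $3606201$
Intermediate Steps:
$R = 1899$ ($R = 529 + 1370 = 1899$)
$R^{2} = 1899^{2} = 3606201$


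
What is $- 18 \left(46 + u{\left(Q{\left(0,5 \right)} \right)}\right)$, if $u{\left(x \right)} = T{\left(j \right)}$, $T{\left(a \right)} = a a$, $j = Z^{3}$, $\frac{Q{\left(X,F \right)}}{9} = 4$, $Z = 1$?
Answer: $-846$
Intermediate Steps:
$Q{\left(X,F \right)} = 36$ ($Q{\left(X,F \right)} = 9 \cdot 4 = 36$)
$j = 1$ ($j = 1^{3} = 1$)
$T{\left(a \right)} = a^{2}$
$u{\left(x \right)} = 1$ ($u{\left(x \right)} = 1^{2} = 1$)
$- 18 \left(46 + u{\left(Q{\left(0,5 \right)} \right)}\right) = - 18 \left(46 + 1\right) = \left(-18\right) 47 = -846$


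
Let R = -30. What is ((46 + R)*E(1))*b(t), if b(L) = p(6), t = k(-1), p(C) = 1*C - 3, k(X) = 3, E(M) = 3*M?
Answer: 144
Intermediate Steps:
p(C) = -3 + C (p(C) = C - 3 = -3 + C)
t = 3
b(L) = 3 (b(L) = -3 + 6 = 3)
((46 + R)*E(1))*b(t) = ((46 - 30)*(3*1))*3 = (16*3)*3 = 48*3 = 144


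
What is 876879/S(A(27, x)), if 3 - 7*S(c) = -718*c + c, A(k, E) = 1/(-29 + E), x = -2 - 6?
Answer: -75703887/202 ≈ -3.7477e+5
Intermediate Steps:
x = -8
S(c) = 3/7 + 717*c/7 (S(c) = 3/7 - (-718*c + c)/7 = 3/7 - (-717)*c/7 = 3/7 + 717*c/7)
876879/S(A(27, x)) = 876879/(3/7 + 717/(7*(-29 - 8))) = 876879/(3/7 + (717/7)/(-37)) = 876879/(3/7 + (717/7)*(-1/37)) = 876879/(3/7 - 717/259) = 876879/(-606/259) = 876879*(-259/606) = -75703887/202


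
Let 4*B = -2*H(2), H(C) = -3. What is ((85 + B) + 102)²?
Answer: 142129/4 ≈ 35532.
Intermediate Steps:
B = 3/2 (B = (-2*(-3))/4 = (¼)*6 = 3/2 ≈ 1.5000)
((85 + B) + 102)² = ((85 + 3/2) + 102)² = (173/2 + 102)² = (377/2)² = 142129/4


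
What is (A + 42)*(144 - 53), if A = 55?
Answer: 8827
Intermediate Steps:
(A + 42)*(144 - 53) = (55 + 42)*(144 - 53) = 97*91 = 8827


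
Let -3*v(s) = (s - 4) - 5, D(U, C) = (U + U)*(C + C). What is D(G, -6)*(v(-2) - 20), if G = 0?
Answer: 0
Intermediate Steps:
D(U, C) = 4*C*U (D(U, C) = (2*U)*(2*C) = 4*C*U)
v(s) = 3 - s/3 (v(s) = -((s - 4) - 5)/3 = -((-4 + s) - 5)/3 = -(-9 + s)/3 = 3 - s/3)
D(G, -6)*(v(-2) - 20) = (4*(-6)*0)*((3 - 1/3*(-2)) - 20) = 0*((3 + 2/3) - 20) = 0*(11/3 - 20) = 0*(-49/3) = 0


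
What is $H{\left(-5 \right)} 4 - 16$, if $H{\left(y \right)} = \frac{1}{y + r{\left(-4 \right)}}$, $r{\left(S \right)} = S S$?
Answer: $- \frac{172}{11} \approx -15.636$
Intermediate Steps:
$r{\left(S \right)} = S^{2}$
$H{\left(y \right)} = \frac{1}{16 + y}$ ($H{\left(y \right)} = \frac{1}{y + \left(-4\right)^{2}} = \frac{1}{y + 16} = \frac{1}{16 + y}$)
$H{\left(-5 \right)} 4 - 16 = \frac{1}{16 - 5} \cdot 4 - 16 = \frac{1}{11} \cdot 4 - 16 = \frac{4}{11} - 16 = - \frac{172}{11}$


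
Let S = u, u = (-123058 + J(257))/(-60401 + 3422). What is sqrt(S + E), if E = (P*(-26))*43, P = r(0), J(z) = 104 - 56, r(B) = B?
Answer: sqrt(778776310)/18993 ≈ 1.4693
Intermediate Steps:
J(z) = 48
P = 0
u = 123010/56979 (u = (-123058 + 48)/(-60401 + 3422) = -123010/(-56979) = -123010*(-1/56979) = 123010/56979 ≈ 2.1589)
S = 123010/56979 ≈ 2.1589
E = 0 (E = (0*(-26))*43 = 0*43 = 0)
sqrt(S + E) = sqrt(123010/56979 + 0) = sqrt(123010/56979) = sqrt(778776310)/18993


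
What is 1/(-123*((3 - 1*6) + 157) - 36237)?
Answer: -1/55179 ≈ -1.8123e-5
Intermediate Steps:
1/(-123*((3 - 1*6) + 157) - 36237) = 1/(-123*((3 - 6) + 157) - 36237) = 1/(-123*(-3 + 157) - 36237) = 1/(-123*154 - 36237) = 1/(-18942 - 36237) = 1/(-55179) = -1/55179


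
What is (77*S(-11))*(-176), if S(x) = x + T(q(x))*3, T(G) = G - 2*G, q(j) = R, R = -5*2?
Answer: -257488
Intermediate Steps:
R = -10
q(j) = -10
T(G) = -G
S(x) = 30 + x (S(x) = x - 1*(-10)*3 = x + 10*3 = x + 30 = 30 + x)
(77*S(-11))*(-176) = (77*(30 - 11))*(-176) = (77*19)*(-176) = 1463*(-176) = -257488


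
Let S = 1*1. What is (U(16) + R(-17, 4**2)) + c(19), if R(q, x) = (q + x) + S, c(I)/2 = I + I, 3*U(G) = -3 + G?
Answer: 241/3 ≈ 80.333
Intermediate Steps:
U(G) = -1 + G/3 (U(G) = (-3 + G)/3 = -1 + G/3)
c(I) = 4*I (c(I) = 2*(I + I) = 2*(2*I) = 4*I)
S = 1
R(q, x) = 1 + q + x (R(q, x) = (q + x) + 1 = 1 + q + x)
(U(16) + R(-17, 4**2)) + c(19) = ((-1 + (1/3)*16) + (1 - 17 + 4**2)) + 4*19 = ((-1 + 16/3) + (1 - 17 + 16)) + 76 = (13/3 + 0) + 76 = 13/3 + 76 = 241/3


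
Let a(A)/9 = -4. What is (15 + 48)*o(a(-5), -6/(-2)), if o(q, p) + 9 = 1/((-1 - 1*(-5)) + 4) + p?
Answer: -2961/8 ≈ -370.13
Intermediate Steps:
a(A) = -36 (a(A) = 9*(-4) = -36)
o(q, p) = -71/8 + p (o(q, p) = -9 + (1/((-1 - 1*(-5)) + 4) + p) = -9 + (1/((-1 + 5) + 4) + p) = -9 + (1/(4 + 4) + p) = -9 + (1/8 + p) = -9 + (⅛ + p) = -71/8 + p)
(15 + 48)*o(a(-5), -6/(-2)) = (15 + 48)*(-71/8 - 6/(-2)) = 63*(-71/8 - 6*(-½)) = 63*(-71/8 + 3) = 63*(-47/8) = -2961/8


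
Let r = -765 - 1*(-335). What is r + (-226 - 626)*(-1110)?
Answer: 945290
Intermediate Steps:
r = -430 (r = -765 + 335 = -430)
r + (-226 - 626)*(-1110) = -430 + (-226 - 626)*(-1110) = -430 - 852*(-1110) = -430 + 945720 = 945290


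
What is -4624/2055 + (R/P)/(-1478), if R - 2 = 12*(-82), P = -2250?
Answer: -512637667/227796750 ≈ -2.2504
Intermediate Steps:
R = -982 (R = 2 + 12*(-82) = 2 - 984 = -982)
-4624/2055 + (R/P)/(-1478) = -4624/2055 - 982/(-2250)/(-1478) = -4624*1/2055 - 982*(-1/2250)*(-1/1478) = -4624/2055 + (491/1125)*(-1/1478) = -4624/2055 - 491/1662750 = -512637667/227796750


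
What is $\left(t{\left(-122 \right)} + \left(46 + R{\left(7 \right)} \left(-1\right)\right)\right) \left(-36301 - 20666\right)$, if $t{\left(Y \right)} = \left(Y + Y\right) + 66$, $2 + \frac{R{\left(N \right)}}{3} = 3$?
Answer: $7690545$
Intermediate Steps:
$R{\left(N \right)} = 3$ ($R{\left(N \right)} = -6 + 3 \cdot 3 = -6 + 9 = 3$)
$t{\left(Y \right)} = 66 + 2 Y$ ($t{\left(Y \right)} = 2 Y + 66 = 66 + 2 Y$)
$\left(t{\left(-122 \right)} + \left(46 + R{\left(7 \right)} \left(-1\right)\right)\right) \left(-36301 - 20666\right) = \left(\left(66 + 2 \left(-122\right)\right) + \left(46 + 3 \left(-1\right)\right)\right) \left(-36301 - 20666\right) = \left(\left(66 - 244\right) + \left(46 - 3\right)\right) \left(-56967\right) = \left(-178 + 43\right) \left(-56967\right) = \left(-135\right) \left(-56967\right) = 7690545$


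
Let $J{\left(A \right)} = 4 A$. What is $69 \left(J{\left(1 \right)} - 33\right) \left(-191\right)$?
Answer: $382191$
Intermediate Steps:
$69 \left(J{\left(1 \right)} - 33\right) \left(-191\right) = 69 \left(4 \cdot 1 - 33\right) \left(-191\right) = 69 \left(4 - 33\right) \left(-191\right) = 69 \left(-29\right) \left(-191\right) = \left(-2001\right) \left(-191\right) = 382191$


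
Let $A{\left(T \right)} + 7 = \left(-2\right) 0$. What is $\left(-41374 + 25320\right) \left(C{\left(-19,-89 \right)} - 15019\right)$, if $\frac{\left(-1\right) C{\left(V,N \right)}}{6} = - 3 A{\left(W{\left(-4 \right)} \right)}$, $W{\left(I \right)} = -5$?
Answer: $243137830$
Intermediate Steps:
$A{\left(T \right)} = -7$ ($A{\left(T \right)} = -7 - 0 = -7 + 0 = -7$)
$C{\left(V,N \right)} = -126$ ($C{\left(V,N \right)} = - 6 \left(\left(-3\right) \left(-7\right)\right) = \left(-6\right) 21 = -126$)
$\left(-41374 + 25320\right) \left(C{\left(-19,-89 \right)} - 15019\right) = \left(-41374 + 25320\right) \left(-126 - 15019\right) = \left(-16054\right) \left(-15145\right) = 243137830$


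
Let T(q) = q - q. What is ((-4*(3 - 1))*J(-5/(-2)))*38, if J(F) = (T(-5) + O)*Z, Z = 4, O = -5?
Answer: 6080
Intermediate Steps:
T(q) = 0
J(F) = -20 (J(F) = (0 - 5)*4 = -5*4 = -20)
((-4*(3 - 1))*J(-5/(-2)))*38 = (-4*(3 - 1)*(-20))*38 = (-4*2*(-20))*38 = -8*(-20)*38 = 160*38 = 6080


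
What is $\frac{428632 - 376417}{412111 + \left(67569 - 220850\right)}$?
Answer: $\frac{10443}{51766} \approx 0.20173$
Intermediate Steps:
$\frac{428632 - 376417}{412111 + \left(67569 - 220850\right)} = \frac{52215}{412111 - 153281} = \frac{52215}{258830} = 52215 \cdot \frac{1}{258830} = \frac{10443}{51766}$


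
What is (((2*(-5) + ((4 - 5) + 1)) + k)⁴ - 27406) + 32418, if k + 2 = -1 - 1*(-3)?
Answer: 15012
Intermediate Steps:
k = 0 (k = -2 + (-1 - 1*(-3)) = -2 + (-1 + 3) = -2 + 2 = 0)
(((2*(-5) + ((4 - 5) + 1)) + k)⁴ - 27406) + 32418 = (((2*(-5) + ((4 - 5) + 1)) + 0)⁴ - 27406) + 32418 = (((-10 + (-1 + 1)) + 0)⁴ - 27406) + 32418 = (((-10 + 0) + 0)⁴ - 27406) + 32418 = ((-10 + 0)⁴ - 27406) + 32418 = ((-10)⁴ - 27406) + 32418 = (10000 - 27406) + 32418 = -17406 + 32418 = 15012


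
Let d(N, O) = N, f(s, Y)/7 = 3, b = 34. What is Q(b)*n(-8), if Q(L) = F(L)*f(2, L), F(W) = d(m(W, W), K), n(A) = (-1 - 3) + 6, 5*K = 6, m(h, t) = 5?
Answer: 210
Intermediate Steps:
K = 6/5 (K = (1/5)*6 = 6/5 ≈ 1.2000)
f(s, Y) = 21 (f(s, Y) = 7*3 = 21)
n(A) = 2 (n(A) = -4 + 6 = 2)
F(W) = 5
Q(L) = 105 (Q(L) = 5*21 = 105)
Q(b)*n(-8) = 105*2 = 210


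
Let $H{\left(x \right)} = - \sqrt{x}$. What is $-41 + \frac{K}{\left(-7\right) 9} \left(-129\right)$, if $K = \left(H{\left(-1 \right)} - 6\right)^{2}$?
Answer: $\frac{92}{3} + \frac{172 i}{7} \approx 30.667 + 24.571 i$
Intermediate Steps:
$K = \left(-6 - i\right)^{2}$ ($K = \left(- \sqrt{-1} - 6\right)^{2} = \left(- i - 6\right)^{2} = \left(-6 - i\right)^{2} \approx 35.0 + 12.0 i$)
$-41 + \frac{K}{\left(-7\right) 9} \left(-129\right) = -41 + \frac{\left(6 + i\right)^{2}}{\left(-7\right) 9} \left(-129\right) = -41 + \frac{\left(6 + i\right)^{2}}{-63} \left(-129\right) = -41 + \left(6 + i\right)^{2} \left(- \frac{1}{63}\right) \left(-129\right) = -41 + - \frac{\left(6 + i\right)^{2}}{63} \left(-129\right) = -41 + \frac{43 \left(6 + i\right)^{2}}{21}$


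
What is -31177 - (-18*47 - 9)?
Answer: -30322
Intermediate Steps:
-31177 - (-18*47 - 9) = -31177 - (-846 - 9) = -31177 - 1*(-855) = -31177 + 855 = -30322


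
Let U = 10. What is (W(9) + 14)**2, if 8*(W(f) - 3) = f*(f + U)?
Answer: 94249/64 ≈ 1472.6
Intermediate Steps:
W(f) = 3 + f*(10 + f)/8 (W(f) = 3 + (f*(f + 10))/8 = 3 + (f*(10 + f))/8 = 3 + f*(10 + f)/8)
(W(9) + 14)**2 = ((3 + (1/8)*9**2 + (5/4)*9) + 14)**2 = ((3 + (1/8)*81 + 45/4) + 14)**2 = ((3 + 81/8 + 45/4) + 14)**2 = (195/8 + 14)**2 = (307/8)**2 = 94249/64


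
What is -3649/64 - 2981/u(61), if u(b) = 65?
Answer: -427969/4160 ≈ -102.88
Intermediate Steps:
-3649/64 - 2981/u(61) = -3649/64 - 2981/65 = -427969/4160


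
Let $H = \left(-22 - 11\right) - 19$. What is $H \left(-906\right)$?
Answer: $47112$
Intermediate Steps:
$H = -52$ ($H = -33 - 19 = -52$)
$H \left(-906\right) = \left(-52\right) \left(-906\right) = 47112$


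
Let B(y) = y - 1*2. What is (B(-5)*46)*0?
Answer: 0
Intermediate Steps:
B(y) = -2 + y (B(y) = y - 2 = -2 + y)
(B(-5)*46)*0 = ((-2 - 5)*46)*0 = -7*46*0 = -322*0 = 0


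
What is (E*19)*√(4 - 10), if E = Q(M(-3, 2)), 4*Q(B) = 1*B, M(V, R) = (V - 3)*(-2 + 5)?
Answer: -171*I*√6/2 ≈ -209.43*I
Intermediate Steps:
M(V, R) = -9 + 3*V (M(V, R) = (-3 + V)*3 = -9 + 3*V)
Q(B) = B/4 (Q(B) = (1*B)/4 = B/4)
E = -9/2 (E = (-9 + 3*(-3))/4 = (-9 - 9)/4 = (¼)*(-18) = -9/2 ≈ -4.5000)
(E*19)*√(4 - 10) = (-9/2*19)*√(4 - 10) = -171*I*√6/2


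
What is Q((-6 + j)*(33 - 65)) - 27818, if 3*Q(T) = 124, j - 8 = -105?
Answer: -83330/3 ≈ -27777.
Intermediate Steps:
j = -97 (j = 8 - 105 = -97)
Q(T) = 124/3 (Q(T) = (⅓)*124 = 124/3)
Q((-6 + j)*(33 - 65)) - 27818 = 124/3 - 27818 = -83330/3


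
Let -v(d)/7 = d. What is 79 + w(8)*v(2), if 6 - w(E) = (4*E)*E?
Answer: 3579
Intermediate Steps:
v(d) = -7*d
w(E) = 6 - 4*E² (w(E) = 6 - 4*E*E = 6 - 4*E²)
79 + w(8)*v(2) = 79 + (6 - 4*8²)*(-7*2) = 79 + (6 - 4*64)*(-14) = 79 + (6 - 256)*(-14) = 79 - 250*(-14) = 79 + 3500 = 3579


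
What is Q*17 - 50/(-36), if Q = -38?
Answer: -11603/18 ≈ -644.61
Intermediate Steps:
Q*17 - 50/(-36) = -38*17 - 50/(-36) = -646 - 50*(-1/36) = -646 + 25/18 = -11603/18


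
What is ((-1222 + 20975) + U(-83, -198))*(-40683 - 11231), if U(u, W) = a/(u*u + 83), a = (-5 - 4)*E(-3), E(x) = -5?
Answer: -1191581704559/1162 ≈ -1.0255e+9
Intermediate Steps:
a = 45 (a = (-5 - 4)*(-5) = -9*(-5) = 45)
U(u, W) = 45/(83 + u²) (U(u, W) = 45/(u*u + 83) = 45/(u² + 83) = 45/(83 + u²))
((-1222 + 20975) + U(-83, -198))*(-40683 - 11231) = ((-1222 + 20975) + 45/(83 + (-83)²))*(-40683 - 11231) = (19753 + 45/(83 + 6889))*(-51914) = (19753 + 45/6972)*(-51914) = (19753 + 45*(1/6972))*(-51914) = (19753 + 15/2324)*(-51914) = (45905987/2324)*(-51914) = -1191581704559/1162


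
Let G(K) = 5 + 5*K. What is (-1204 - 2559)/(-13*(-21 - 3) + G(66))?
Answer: -3763/647 ≈ -5.8161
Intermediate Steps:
(-1204 - 2559)/(-13*(-21 - 3) + G(66)) = (-1204 - 2559)/(-13*(-21 - 3) + (5 + 5*66)) = -3763/(-13*(-24) + (5 + 330)) = -3763/(312 + 335) = -3763/647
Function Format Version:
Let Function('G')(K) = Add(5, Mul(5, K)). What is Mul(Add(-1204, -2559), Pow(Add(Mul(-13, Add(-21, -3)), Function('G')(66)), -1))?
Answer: Rational(-3763, 647) ≈ -5.8161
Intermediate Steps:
Mul(Add(-1204, -2559), Pow(Add(Mul(-13, Add(-21, -3)), Function('G')(66)), -1)) = Mul(Add(-1204, -2559), Pow(Add(Mul(-13, Add(-21, -3)), Add(5, Mul(5, 66))), -1)) = Mul(-3763, Pow(Add(Mul(-13, -24), Add(5, 330)), -1)) = Mul(-3763, Pow(Add(312, 335), -1)) = Mul(-3763, Pow(647, -1)) = Mul(-3763, Rational(1, 647)) = Rational(-3763, 647)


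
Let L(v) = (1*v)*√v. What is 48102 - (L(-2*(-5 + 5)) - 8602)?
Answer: 0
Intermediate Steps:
L(v) = v^(3/2) (L(v) = v*√v = v^(3/2))
48102 - (L(-2*(-5 + 5)) - 8602) = 48102 - ((-2*(-5 + 5))^(3/2) - 8602) = 48102 - ((-2*0)^(3/2) - 8602) = 48102 - (0^(3/2) - 8602) = 48102 - (0 - 8602) = 48102 - 1*(-8602) = 48102 + 8602 = 56704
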